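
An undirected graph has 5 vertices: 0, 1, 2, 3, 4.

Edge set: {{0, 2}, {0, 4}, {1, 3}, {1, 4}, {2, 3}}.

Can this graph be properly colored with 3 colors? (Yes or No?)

The chromatic number is 3. The cycle 4-1-3-2-0-4 has odd length 5, so it cannot be 2-colored; at least 3 colors are needed.
One proper 3-coloring: 0=blue, 1=blue, 2=green, 3=red, 4=red.
That is already a proper 3-coloring.

Yes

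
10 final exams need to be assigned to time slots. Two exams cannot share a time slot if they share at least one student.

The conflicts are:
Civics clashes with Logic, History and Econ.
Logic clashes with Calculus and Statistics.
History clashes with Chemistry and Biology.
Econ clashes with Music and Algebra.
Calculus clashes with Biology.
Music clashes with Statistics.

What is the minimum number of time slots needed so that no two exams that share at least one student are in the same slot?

The cycle Statistics-Music-Econ-Civics-Logic-Statistics has odd length 5, so it cannot be 2-colored; at least 3 time slots are needed.
A valid assignment using 3 time slots: Civics=2, Logic=1, History=1, Econ=1, Calculus=3, Chemistry=2, Music=2, Statistics=3, Biology=2, Algebra=2. No two conflicting exams share a time slot.

3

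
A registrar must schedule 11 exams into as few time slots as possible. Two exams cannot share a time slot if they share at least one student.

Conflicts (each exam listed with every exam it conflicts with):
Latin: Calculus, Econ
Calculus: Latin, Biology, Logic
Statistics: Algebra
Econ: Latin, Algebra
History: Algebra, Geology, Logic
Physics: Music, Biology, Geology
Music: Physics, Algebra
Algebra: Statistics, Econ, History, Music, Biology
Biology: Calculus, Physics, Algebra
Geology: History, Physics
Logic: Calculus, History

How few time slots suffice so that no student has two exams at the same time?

3

The cycle Calculus-Logic-History-Algebra-Biology-Calculus has odd length 5, so it cannot be 2-colored; at least 3 time slots are needed.
3 time slots suffice: Latin=3, Calculus=1, Statistics=2, Econ=2, History=2, Physics=1, Music=2, Algebra=1, Biology=2, Geology=3, Logic=3. Each listed conflict is separated.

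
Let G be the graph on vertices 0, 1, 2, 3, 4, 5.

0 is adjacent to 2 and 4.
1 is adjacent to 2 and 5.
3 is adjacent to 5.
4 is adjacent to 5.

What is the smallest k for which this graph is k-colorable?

3

The cycle 1-2-0-4-5-1 has odd length 5, so it cannot be 2-colored; at least 3 colors are needed.
3 colors suffice: color a → {0, 5}; color b → {2, 3, 4}; color c → {1}. Each edge has distinct colors on its endpoints.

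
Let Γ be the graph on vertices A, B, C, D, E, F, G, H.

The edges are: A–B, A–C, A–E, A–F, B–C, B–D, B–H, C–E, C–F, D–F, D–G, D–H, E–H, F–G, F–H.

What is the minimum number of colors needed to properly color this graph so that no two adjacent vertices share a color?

3

D, F, G are mutually adjacent, so at least 3 colors are needed.
3 colors suffice: A=blue, B=red, C=green, D=green, E=red, F=red, G=blue, H=blue. No two adjacent vertices share a color.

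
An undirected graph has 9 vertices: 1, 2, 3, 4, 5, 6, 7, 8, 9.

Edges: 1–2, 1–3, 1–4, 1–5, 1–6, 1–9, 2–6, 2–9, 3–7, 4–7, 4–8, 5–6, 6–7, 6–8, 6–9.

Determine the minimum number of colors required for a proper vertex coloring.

4

1, 2, 6, 9 are pairwise adjacent (a clique of size 4), so at least 4 colors are needed.
4 colors suffice: color red → {1, 7, 8}; color blue → {3, 4, 6}; color green → {2, 5}; color yellow → {9}. Each edge has distinct colors on its endpoints.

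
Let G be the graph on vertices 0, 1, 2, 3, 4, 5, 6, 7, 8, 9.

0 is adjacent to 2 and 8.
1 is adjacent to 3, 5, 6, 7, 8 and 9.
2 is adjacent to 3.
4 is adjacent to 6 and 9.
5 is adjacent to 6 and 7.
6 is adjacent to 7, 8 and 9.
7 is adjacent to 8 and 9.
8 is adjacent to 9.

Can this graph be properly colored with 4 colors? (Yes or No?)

No

1, 6, 7, 8, 9 are pairwise adjacent (a clique of size 5), so at least 5 colors are needed.
So 4 colors are not enough.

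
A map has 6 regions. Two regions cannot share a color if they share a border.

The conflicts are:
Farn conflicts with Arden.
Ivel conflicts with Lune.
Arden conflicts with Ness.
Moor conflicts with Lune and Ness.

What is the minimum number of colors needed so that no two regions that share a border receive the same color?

Arden and Ness conflict, so at least 2 colors are needed.
2 colors suffice: color 1 → {Ivel, Arden, Moor}; color 2 → {Farn, Lune, Ness}. No two conflicting regions share a color.

2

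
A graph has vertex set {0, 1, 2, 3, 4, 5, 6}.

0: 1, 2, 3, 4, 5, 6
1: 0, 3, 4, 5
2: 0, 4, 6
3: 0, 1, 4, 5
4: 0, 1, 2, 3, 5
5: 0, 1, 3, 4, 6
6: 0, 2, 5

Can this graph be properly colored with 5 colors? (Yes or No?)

The chromatic number is 5. 0, 1, 3, 4, 5 are mutually adjacent (a clique of size 5), so at least 5 colors are needed.
5 colors suffice: 0=red, 1=yellow, 2=green, 3=purple, 4=blue, 5=green, 6=blue.
That is already a proper 5-coloring.

Yes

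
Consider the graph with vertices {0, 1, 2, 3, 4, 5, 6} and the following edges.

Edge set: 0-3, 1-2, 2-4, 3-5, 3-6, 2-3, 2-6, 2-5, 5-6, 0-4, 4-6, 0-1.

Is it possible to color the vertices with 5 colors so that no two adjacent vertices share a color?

Yes

The chromatic number is 4. 2, 3, 5, 6 form a clique, so at least 4 colors are needed.
One proper 4-coloring: 0=red, 1=blue, 2=red, 3=blue, 4=blue, 5=yellow, 6=green.
Since 5 ≥ 4, a proper 5-coloring certainly exists.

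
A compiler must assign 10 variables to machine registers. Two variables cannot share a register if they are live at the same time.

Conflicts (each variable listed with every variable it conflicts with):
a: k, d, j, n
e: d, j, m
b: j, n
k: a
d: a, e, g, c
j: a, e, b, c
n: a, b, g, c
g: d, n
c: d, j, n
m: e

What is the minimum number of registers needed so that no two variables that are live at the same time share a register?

e and d conflict, so at least 2 registers are needed.
2 registers suffice: a=2, e=2, b=2, k=1, d=1, j=1, n=1, g=2, c=2, m=1. Every pair that conflicts lands in different registers.

2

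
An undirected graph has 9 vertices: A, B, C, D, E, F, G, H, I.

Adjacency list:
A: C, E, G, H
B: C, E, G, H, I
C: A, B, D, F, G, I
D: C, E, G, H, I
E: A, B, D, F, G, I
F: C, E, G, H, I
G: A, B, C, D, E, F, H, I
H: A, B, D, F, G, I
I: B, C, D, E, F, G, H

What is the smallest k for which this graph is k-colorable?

4

B, E, G, I are mutually adjacent (a clique of size 4), so at least 4 colors are needed.
4 colors suffice: A=2, B=4, C=3, D=4, E=3, F=4, G=1, H=3, I=2. Each edge has distinct colors on its endpoints.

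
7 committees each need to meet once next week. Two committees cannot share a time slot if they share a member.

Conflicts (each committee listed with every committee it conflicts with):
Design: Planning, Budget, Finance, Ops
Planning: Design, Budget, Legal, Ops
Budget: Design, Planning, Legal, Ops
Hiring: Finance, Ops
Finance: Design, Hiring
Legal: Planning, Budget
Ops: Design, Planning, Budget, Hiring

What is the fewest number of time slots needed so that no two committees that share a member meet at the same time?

Design, Planning, Budget, Ops pairwise conflict, so at least 4 time slots are needed.
4 time slots suffice: time slot 1 → {Design, Hiring, Legal}; time slot 2 → {Finance, Ops}; time slot 3 → {Planning}; time slot 4 → {Budget}. Each listed conflict is separated.

4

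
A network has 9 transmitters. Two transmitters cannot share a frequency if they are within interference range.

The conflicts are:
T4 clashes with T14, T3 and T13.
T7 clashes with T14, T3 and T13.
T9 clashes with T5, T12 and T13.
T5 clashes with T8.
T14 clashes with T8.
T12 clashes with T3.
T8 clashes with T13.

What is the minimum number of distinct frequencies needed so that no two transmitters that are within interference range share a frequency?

3

The cycle T3-T4-T13-T9-T12-T3 has odd length 5, so it cannot be 2-colored; at least 3 frequencies are needed.
3 frequencies suffice: frequency 1 → {T5, T14, T3, T13}; frequency 2 → {T4, T7, T9, T8}; frequency 3 → {T12}. Every pair that conflicts lands in different frequencies.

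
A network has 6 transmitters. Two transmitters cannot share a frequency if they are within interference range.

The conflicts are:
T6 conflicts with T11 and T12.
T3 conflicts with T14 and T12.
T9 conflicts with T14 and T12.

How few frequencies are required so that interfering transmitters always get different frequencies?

2

T3 and T12 conflict, so at least 2 frequencies are needed.
2 frequencies suffice: frequency 1 → {T11, T14, T12}; frequency 2 → {T6, T3, T9}. Every pair that conflicts lands in different frequencies.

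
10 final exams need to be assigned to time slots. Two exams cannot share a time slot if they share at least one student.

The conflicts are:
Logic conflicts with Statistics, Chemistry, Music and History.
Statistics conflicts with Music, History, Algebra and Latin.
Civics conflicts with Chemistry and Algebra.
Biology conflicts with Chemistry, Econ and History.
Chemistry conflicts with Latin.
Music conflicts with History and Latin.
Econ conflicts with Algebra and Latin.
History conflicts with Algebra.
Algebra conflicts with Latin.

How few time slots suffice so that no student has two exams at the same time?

Logic, Statistics, Music, History all conflict with each other, so at least 4 time slots are needed.
4 time slots suffice: Logic=4, Statistics=2, Civics=1, Biology=3, Chemistry=2, Music=3, Econ=2, History=1, Algebra=3, Latin=1. Every pair that conflicts lands in different time slots.

4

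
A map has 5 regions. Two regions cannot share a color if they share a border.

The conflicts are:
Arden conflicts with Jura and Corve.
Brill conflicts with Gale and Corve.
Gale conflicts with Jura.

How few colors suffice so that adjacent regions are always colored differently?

The cycle Jura-Arden-Corve-Brill-Gale-Jura has odd length 5, so it cannot be 2-colored; at least 3 colors are needed.
One proper 3-coloring: Arden=2, Brill=2, Gale=3, Jura=1, Corve=1. Every pair that conflicts lands in different colors.

3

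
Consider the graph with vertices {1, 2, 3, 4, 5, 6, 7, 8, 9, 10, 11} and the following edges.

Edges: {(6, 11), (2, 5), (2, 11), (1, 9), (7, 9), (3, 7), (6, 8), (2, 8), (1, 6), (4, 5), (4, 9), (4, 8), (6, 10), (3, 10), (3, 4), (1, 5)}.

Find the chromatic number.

The cycle 5-2-11-6-1-5 has odd length 5, so it cannot be 2-colored; at least 3 colors are needed.
3 colors suffice: color red → {2, 4, 6, 7}; color blue → {1, 3, 8, 11}; color green → {5, 9, 10}. Each edge has distinct colors on its endpoints.

3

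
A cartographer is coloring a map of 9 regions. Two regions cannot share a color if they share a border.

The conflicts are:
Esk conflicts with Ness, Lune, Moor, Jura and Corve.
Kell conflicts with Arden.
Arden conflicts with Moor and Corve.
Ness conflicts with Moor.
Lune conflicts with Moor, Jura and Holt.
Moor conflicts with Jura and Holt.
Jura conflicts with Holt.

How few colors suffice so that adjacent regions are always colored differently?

Esk, Lune, Moor, Jura pairwise conflict, so at least 4 colors are needed.
4 colors suffice: color 1 → {Kell, Moor, Corve}; color 2 → {Esk, Arden, Holt}; color 3 → {Ness, Jura}; color 4 → {Lune}. Every pair that conflicts lands in different colors.

4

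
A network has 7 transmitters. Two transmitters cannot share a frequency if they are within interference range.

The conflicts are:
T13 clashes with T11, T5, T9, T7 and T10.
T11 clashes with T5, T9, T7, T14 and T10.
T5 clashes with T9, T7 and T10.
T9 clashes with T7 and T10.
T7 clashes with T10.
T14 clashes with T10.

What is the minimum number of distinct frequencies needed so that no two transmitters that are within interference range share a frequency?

T13, T11, T5, T9, T7, T10 all conflict with each other, so at least 6 frequencies are needed.
A valid assignment using 6 frequencies: T13=4, T11=2, T5=5, T9=6, T7=3, T14=3, T10=1. Every pair that conflicts lands in different frequencies.

6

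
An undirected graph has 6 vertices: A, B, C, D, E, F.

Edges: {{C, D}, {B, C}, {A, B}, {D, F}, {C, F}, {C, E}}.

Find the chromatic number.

3

C, D, F are mutually adjacent, so at least 3 colors are needed.
One proper 3-coloring: A=1, B=2, C=1, D=2, E=2, F=3. No two adjacent vertices share a color.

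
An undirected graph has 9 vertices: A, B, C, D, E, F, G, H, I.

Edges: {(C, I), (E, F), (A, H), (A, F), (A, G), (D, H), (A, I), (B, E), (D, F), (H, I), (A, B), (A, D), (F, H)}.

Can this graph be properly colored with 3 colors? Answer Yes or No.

A, D, F, H are pairwise adjacent (a clique of size 4), so at least 4 colors are needed.
So 3 colors are not enough.

No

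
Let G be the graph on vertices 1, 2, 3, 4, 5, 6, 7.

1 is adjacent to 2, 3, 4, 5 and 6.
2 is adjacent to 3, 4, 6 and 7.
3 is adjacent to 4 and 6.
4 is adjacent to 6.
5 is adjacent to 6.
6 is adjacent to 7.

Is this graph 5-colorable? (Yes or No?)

Yes

The chromatic number is 5. 1, 2, 3, 4, 6 are mutually adjacent (a clique of size 5), so at least 5 colors are needed.
One proper 5-coloring: 1=blue, 2=green, 3=yellow, 4=purple, 5=green, 6=red, 7=blue.
That is already a proper 5-coloring.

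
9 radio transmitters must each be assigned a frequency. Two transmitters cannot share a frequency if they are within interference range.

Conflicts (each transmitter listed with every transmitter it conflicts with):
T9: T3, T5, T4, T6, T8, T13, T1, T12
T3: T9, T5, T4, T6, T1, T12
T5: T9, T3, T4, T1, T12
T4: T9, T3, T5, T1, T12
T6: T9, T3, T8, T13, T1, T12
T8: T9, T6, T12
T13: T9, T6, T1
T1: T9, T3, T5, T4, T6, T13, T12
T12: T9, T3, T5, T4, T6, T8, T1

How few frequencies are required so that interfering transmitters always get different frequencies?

6

T9, T3, T5, T4, T1, T12 are mutually in conflict, so at least 6 frequencies are needed.
6 frequencies suffice: frequency 1 → {T9}; frequency 2 → {T8, T1}; frequency 3 → {T13, T12}; frequency 4 → {T3}; frequency 5 → {T5, T6}; frequency 6 → {T4}. Each listed conflict is separated.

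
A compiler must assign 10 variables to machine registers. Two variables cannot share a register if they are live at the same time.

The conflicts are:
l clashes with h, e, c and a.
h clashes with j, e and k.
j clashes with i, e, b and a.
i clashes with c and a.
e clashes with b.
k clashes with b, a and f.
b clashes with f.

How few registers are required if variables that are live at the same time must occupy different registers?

h, j, e all conflict with each other, so at least 3 registers are needed.
A valid assignment using 3 registers: l=1, h=3, j=1, i=3, e=2, k=1, b=3, c=2, a=2, f=2. Every pair that conflicts lands in different registers.

3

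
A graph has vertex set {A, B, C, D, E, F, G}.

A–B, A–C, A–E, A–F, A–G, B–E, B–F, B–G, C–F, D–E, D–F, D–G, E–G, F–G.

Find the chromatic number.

4

A, B, E, G are pairwise adjacent (a clique of size 4), so at least 4 colors are needed.
4 colors suffice: color red → {E, F}; color blue → {C, G}; color green → {A, D}; color yellow → {B}. Every edge joins two different colors.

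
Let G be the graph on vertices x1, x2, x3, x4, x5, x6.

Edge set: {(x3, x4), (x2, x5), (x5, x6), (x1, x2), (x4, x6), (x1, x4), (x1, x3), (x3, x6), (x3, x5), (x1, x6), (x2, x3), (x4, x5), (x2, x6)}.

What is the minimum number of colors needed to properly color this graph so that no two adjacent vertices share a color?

x3, x4, x5, x6 are pairwise adjacent (a clique of size 4), so at least 4 colors are needed.
One proper 4-coloring: x1=4, x2=3, x3=2, x4=3, x5=4, x6=1. Every edge joins two different colors.

4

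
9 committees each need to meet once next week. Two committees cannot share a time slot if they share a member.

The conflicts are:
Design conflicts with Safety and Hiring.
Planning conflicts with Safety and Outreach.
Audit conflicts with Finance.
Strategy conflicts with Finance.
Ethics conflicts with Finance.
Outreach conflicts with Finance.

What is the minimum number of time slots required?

2

Strategy and Finance conflict, so at least 2 time slots are needed.
2 time slots suffice: time slot 1 → {Design, Planning, Finance}; time slot 2 → {Safety, Audit, Strategy, Ethics, Hiring, Outreach}. Each listed conflict is separated.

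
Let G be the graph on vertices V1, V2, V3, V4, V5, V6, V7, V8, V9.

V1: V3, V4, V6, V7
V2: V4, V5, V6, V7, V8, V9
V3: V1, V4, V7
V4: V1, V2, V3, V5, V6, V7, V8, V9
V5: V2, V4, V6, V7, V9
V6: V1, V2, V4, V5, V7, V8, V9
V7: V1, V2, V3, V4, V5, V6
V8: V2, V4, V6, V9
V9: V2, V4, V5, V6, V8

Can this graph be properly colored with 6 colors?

The chromatic number is 5. V2, V4, V5, V6, V9 are mutually adjacent (a clique of size 5), so at least 5 colors are needed.
5 colors suffice: color R → {V4}; color B → {V3, V6}; color G → {V7, V9}; color Y → {V1, V2}; color P → {V5, V8}.
Since 6 ≥ 5, a proper 6-coloring certainly exists.

Yes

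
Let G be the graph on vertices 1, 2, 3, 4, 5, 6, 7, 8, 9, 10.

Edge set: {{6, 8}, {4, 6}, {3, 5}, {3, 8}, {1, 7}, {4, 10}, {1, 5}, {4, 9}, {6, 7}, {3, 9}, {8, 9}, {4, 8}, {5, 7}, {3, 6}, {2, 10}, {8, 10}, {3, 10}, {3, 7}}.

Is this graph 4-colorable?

The chromatic number is 3. 4, 8, 9 are mutually adjacent, so at least 3 colors are needed.
One proper 3-coloring: 1=a, 2=a, 3=a, 4=a, 5=c, 6=c, 7=b, 8=b, 9=c, 10=c.
Since 4 ≥ 3, a proper 4-coloring certainly exists.

Yes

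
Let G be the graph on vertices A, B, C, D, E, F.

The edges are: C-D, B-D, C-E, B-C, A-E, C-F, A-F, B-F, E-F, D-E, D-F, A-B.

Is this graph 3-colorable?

No

C, D, E, F are pairwise adjacent (a clique of size 4), so at least 4 colors are needed.
So 3 colors are not enough.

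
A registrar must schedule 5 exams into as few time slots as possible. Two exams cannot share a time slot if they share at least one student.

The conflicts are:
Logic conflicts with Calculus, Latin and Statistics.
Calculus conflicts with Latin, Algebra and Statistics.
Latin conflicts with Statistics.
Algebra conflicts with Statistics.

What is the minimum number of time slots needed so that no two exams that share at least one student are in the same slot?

4

Logic, Calculus, Latin, Statistics are mutually in conflict, so at least 4 time slots are needed.
4 time slots suffice: Logic=4, Calculus=2, Latin=3, Algebra=3, Statistics=1. No two conflicting exams share a time slot.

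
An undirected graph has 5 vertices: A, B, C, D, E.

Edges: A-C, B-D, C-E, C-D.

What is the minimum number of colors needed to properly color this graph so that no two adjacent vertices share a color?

2

A and C are adjacent, so at least 2 colors are needed.
2 colors suffice: color 1 → {B, C}; color 2 → {A, D, E}. No two adjacent vertices share a color.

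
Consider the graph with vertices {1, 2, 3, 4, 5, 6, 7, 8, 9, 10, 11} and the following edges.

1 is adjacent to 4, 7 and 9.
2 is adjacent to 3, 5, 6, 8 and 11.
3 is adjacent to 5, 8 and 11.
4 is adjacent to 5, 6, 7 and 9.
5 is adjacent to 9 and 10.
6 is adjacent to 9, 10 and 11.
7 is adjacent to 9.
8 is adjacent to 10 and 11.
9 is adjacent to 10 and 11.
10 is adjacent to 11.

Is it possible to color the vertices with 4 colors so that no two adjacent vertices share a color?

Yes

The chromatic number is 4. 6, 9, 10, 11 are pairwise adjacent (a clique of size 4), so at least 4 colors are needed.
4 colors suffice: color red → {2, 9}; color blue → {4, 11}; color green → {5, 6, 7, 8}; color yellow → {1, 3, 10}.
That is already a proper 4-coloring.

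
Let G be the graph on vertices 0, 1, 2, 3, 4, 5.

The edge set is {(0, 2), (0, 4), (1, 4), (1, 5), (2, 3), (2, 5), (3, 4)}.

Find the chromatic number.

The cycle 2-0-4-1-5-2 has odd length 5, so it cannot be 2-colored; at least 3 colors are needed.
3 colors suffice: color red → {2, 4}; color blue → {0, 3, 5}; color green → {1}. No two adjacent vertices share a color.

3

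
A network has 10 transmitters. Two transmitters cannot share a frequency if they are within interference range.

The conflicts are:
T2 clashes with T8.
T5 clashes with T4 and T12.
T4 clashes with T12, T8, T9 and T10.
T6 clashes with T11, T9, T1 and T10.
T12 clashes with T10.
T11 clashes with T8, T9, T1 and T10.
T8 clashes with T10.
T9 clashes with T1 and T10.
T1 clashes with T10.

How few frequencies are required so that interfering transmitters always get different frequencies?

5

T6, T11, T9, T1, T10 are mutually in conflict, so at least 5 frequencies are needed.
5 frequencies suffice: frequency 1 → {T2, T5, T10}; frequency 2 → {T12, T8, T9}; frequency 3 → {T4, T11}; frequency 4 → {T6}; frequency 5 → {T1}. Every pair that conflicts lands in different frequencies.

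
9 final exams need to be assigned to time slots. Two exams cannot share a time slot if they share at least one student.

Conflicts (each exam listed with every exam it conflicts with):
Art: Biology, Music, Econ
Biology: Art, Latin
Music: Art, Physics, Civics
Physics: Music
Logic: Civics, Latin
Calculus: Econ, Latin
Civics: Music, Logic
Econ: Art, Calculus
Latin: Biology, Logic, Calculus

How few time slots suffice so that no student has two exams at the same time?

The cycle Latin-Calculus-Econ-Art-Biology-Latin has odd length 5, so it cannot be 2-colored; at least 3 time slots are needed.
3 time slots suffice: Art=1, Biology=2, Music=2, Physics=1, Logic=2, Calculus=3, Civics=1, Econ=2, Latin=1. Each listed conflict is separated.

3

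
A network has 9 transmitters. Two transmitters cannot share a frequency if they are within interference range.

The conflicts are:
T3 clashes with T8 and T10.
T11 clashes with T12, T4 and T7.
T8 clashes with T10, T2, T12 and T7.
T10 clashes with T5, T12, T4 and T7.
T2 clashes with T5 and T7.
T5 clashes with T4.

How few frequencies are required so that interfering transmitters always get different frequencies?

T8, T2, T7 pairwise conflict, so at least 3 frequencies are needed.
3 frequencies suffice: T3=3, T11=1, T8=2, T10=1, T2=1, T5=2, T12=3, T4=3, T7=3. Every pair that conflicts lands in different frequencies.

3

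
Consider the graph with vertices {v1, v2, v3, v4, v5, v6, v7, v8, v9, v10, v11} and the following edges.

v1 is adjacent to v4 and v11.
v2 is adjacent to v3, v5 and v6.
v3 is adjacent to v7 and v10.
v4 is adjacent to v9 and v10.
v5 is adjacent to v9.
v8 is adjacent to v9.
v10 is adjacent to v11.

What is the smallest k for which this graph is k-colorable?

v3 and v7 are adjacent, so at least 2 colors are needed.
2 colors suffice: color red → {v3, v4, v5, v6, v8, v11}; color blue → {v1, v2, v7, v9, v10}. Each edge has distinct colors on its endpoints.

2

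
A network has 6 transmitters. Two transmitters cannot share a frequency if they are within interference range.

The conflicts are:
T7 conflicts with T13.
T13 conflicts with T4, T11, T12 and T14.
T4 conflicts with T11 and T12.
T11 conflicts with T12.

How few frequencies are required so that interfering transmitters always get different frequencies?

4

T13, T4, T11, T12 are mutually in conflict, so at least 4 frequencies are needed.
4 frequencies suffice: frequency 1 → {T13}; frequency 2 → {T7, T4, T14}; frequency 3 → {T11}; frequency 4 → {T12}. No two conflicting transmitters share a frequency.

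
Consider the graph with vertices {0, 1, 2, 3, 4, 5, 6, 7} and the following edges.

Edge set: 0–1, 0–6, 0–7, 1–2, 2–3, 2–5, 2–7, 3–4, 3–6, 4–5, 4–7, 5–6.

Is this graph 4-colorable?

The chromatic number is 3. The cycle 0-7-4-5-6-0 has odd length 5, so it cannot be 2-colored; at least 3 colors are needed.
3 colors suffice: color red → {0, 2, 4}; color blue → {1, 6, 7}; color green → {3, 5}.
Since 4 ≥ 3, a proper 4-coloring certainly exists.

Yes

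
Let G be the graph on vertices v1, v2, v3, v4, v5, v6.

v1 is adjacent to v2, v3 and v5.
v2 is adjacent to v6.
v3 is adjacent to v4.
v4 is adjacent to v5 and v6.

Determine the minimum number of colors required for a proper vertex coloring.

The cycle v2-v1-v5-v4-v6-v2 has odd length 5, so it cannot be 2-colored; at least 3 colors are needed.
3 colors suffice: color R → {v1, v4}; color B → {v2, v3, v5}; color G → {v6}. Every edge joins two different colors.

3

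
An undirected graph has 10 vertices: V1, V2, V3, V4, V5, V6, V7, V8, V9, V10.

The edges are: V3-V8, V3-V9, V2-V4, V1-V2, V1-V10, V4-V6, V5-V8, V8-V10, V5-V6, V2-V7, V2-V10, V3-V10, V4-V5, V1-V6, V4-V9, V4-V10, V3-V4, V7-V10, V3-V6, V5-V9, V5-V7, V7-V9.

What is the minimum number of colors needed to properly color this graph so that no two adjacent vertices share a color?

3

V3, V4, V9 are mutually adjacent, so at least 3 colors are needed.
One proper 3-coloring: V1=1, V2=3, V3=3, V4=1, V5=3, V6=2, V7=1, V8=1, V9=2, V10=2. No two adjacent vertices share a color.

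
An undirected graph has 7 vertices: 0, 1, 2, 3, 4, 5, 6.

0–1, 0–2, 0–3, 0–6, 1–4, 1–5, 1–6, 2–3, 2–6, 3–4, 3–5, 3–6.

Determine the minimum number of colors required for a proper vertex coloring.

4

0, 2, 3, 6 are mutually adjacent (a clique of size 4), so at least 4 colors are needed.
4 colors suffice: color a → {1, 3}; color b → {0, 4, 5}; color c → {6}; color d → {2}. Each edge has distinct colors on its endpoints.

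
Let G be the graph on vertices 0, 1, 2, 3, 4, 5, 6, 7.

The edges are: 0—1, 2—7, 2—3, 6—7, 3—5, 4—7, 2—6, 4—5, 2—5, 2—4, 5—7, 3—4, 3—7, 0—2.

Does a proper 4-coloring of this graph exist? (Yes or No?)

2, 3, 4, 5, 7 form a clique, so at least 5 colors are needed.
So 4 colors are not enough.

No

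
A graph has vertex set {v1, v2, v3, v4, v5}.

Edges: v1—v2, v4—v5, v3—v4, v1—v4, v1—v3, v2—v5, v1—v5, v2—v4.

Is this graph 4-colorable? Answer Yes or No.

The chromatic number is 4. v1, v2, v4, v5 are mutually adjacent (a clique of size 4), so at least 4 colors are needed.
4 colors suffice: color 1 → {v1}; color 2 → {v4}; color 3 → {v2, v3}; color 4 → {v5}.
That is already a proper 4-coloring.

Yes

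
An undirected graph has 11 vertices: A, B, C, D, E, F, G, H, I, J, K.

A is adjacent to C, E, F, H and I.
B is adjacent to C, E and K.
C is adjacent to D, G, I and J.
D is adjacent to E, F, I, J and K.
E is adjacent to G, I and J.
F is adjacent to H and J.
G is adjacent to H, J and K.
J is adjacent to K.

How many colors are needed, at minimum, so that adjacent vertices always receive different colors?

A, F, H are pairwise adjacent, so at least 3 colors are needed.
3 colors suffice: color 1 → {C, E, F, K}; color 2 → {B, H, I, J}; color 3 → {A, D, G}. Every edge joins two different colors.

3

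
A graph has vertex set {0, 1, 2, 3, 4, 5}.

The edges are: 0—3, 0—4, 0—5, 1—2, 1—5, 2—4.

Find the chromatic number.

3

The cycle 0-4-2-1-5-0 has odd length 5, so it cannot be 2-colored; at least 3 colors are needed.
3 colors suffice: color a → {0, 2}; color b → {1, 3, 4}; color c → {5}. No two adjacent vertices share a color.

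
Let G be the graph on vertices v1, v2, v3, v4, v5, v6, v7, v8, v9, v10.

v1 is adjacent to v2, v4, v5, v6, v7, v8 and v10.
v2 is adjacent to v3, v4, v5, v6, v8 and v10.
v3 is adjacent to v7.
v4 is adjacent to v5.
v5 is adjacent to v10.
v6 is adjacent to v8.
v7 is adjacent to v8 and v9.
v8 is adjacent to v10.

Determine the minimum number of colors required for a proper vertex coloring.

v1, v2, v5, v10 are pairwise adjacent (a clique of size 4), so at least 4 colors are needed.
One proper 4-coloring: v1=2, v2=1, v3=2, v4=4, v5=3, v6=4, v7=1, v8=3, v9=2, v10=4. Every edge joins two different colors.

4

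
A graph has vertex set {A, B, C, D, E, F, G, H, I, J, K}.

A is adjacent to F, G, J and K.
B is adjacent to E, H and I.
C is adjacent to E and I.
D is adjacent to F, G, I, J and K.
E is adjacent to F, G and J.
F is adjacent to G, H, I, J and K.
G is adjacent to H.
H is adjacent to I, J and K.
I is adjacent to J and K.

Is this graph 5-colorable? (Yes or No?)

Yes

The chromatic number is 4. D, F, I, J are pairwise adjacent (a clique of size 4), so at least 4 colors are needed.
A valid assignment using 4 colors: A=2, B=1, C=1, D=4, E=2, F=1, G=3, H=4, I=2, J=3, K=3.
Since 5 ≥ 4, a proper 5-coloring certainly exists.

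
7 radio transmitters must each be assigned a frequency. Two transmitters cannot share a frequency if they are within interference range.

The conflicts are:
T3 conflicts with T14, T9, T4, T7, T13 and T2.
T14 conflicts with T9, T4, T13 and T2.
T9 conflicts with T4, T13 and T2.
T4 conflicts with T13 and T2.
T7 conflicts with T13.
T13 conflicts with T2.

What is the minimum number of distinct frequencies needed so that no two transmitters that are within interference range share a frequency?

6

T3, T14, T9, T4, T13, T2 are mutually in conflict, so at least 6 frequencies are needed.
A valid assignment using 6 frequencies: T3=1, T14=4, T9=6, T4=3, T7=3, T13=2, T2=5. Each listed conflict is separated.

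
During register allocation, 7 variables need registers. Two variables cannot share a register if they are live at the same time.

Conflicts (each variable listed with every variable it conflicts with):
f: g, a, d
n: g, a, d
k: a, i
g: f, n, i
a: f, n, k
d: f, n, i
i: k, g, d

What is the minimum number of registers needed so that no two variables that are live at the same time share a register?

3

The cycle k-i-d-f-a-k has odd length 5, so it cannot be 2-colored; at least 3 registers are needed.
A valid assignment using 3 registers: f=2, n=2, k=3, g=1, a=1, d=1, i=2. Each listed conflict is separated.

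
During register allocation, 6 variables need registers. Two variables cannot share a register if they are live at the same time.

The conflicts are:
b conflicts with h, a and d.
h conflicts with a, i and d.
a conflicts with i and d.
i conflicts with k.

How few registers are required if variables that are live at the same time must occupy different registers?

4

b, h, a, d pairwise conflict, so at least 4 registers are needed.
4 registers suffice: b=3, h=2, a=1, i=3, k=1, d=4. No two conflicting variables share a register.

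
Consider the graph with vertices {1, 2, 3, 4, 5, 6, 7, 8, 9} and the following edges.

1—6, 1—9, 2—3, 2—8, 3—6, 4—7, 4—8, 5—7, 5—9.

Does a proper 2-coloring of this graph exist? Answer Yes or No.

No

The cycle 7-5-9-1-6-3-2-8-4-7 has odd length 9, so it cannot be 2-colored; at least 3 colors are needed.
So 2 colors are not enough.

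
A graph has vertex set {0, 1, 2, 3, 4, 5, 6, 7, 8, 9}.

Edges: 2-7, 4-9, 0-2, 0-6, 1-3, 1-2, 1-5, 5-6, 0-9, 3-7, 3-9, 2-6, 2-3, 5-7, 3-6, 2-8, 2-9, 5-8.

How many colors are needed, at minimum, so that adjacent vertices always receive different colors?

2, 3, 9 form a triangle, so at least 3 colors are needed.
3 colors suffice: color red → {2, 4, 5}; color blue → {0, 3, 8}; color green → {1, 6, 7, 9}. Every edge joins two different colors.

3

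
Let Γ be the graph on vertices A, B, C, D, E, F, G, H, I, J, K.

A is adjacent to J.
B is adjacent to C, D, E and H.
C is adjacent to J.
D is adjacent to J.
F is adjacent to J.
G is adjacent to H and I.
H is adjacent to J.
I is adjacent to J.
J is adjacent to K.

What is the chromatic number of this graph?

J and K are adjacent, so at least 2 colors are needed.
2 colors suffice: color red → {B, G, J}; color blue → {A, C, D, E, F, H, I, K}. Every edge joins two different colors.

2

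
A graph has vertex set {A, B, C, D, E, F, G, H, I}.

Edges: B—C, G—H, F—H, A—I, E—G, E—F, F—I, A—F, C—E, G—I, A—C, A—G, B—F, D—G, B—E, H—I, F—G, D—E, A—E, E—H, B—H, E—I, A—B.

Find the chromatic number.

5

E, F, G, H, I form a clique, so at least 5 colors are needed.
One proper 5-coloring: A=4, B=3, C=2, D=2, E=1, F=2, G=3, H=4, I=5. Each edge has distinct colors on its endpoints.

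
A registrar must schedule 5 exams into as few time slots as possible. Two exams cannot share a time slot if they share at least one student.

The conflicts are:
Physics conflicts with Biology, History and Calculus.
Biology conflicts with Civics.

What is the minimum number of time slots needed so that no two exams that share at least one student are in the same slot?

Physics and Calculus conflict, so at least 2 time slots are needed.
2 time slots suffice: time slot 1 → {Physics, Civics}; time slot 2 → {Biology, History, Calculus}. Every pair that conflicts lands in different time slots.

2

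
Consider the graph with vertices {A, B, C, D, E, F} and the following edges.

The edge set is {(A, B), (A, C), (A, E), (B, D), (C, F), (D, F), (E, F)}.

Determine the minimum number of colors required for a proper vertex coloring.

The cycle B-A-E-F-D-B has odd length 5, so it cannot be 2-colored; at least 3 colors are needed.
3 colors suffice: color 1 → {A, F}; color 2 → {C, D, E}; color 3 → {B}. Each edge has distinct colors on its endpoints.

3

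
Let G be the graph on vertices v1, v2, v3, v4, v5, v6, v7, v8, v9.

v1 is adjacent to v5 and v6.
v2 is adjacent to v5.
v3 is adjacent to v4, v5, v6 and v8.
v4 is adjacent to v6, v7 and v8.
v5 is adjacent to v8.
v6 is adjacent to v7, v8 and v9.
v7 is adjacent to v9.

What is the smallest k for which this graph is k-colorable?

4

v3, v4, v6, v8 are mutually adjacent (a clique of size 4), so at least 4 colors are needed.
4 colors suffice: color 1 → {v5, v6}; color 2 → {v1, v2, v4, v9}; color 3 → {v7, v8}; color 4 → {v3}. No two adjacent vertices share a color.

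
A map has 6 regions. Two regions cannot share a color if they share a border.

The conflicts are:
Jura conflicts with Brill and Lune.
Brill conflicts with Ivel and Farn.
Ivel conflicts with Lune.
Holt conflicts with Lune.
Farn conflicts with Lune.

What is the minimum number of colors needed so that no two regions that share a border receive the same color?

2

Jura and Brill conflict, so at least 2 colors are needed.
A valid assignment using 2 colors: Jura=2, Brill=1, Ivel=2, Holt=2, Farn=2, Lune=1. Every pair that conflicts lands in different colors.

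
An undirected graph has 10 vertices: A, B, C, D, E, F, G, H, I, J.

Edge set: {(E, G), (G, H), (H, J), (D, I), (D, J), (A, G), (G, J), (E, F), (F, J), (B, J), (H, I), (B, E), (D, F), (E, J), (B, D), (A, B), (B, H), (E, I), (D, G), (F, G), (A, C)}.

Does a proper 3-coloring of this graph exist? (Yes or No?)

E, F, G, J are pairwise adjacent (a clique of size 4), so at least 4 colors are needed.
So 3 colors are not enough.

No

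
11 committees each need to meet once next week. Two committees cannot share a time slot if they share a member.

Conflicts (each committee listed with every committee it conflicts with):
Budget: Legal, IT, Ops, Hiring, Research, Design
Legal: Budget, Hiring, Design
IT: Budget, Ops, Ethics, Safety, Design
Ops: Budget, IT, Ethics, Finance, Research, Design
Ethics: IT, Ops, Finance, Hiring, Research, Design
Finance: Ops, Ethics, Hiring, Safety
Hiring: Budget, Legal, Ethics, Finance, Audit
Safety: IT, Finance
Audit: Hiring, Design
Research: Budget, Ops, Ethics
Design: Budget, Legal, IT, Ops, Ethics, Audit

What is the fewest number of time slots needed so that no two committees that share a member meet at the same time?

Budget, IT, Ops, Design all conflict with each other, so at least 4 time slots are needed.
4 time slots suffice: Budget=2, Legal=3, IT=4, Ops=3, Ethics=2, Finance=4, Hiring=1, Safety=1, Audit=2, Research=1, Design=1. Every pair that conflicts lands in different time slots.

4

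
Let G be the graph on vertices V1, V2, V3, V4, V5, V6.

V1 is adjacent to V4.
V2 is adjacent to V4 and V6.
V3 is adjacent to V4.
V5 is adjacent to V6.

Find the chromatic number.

2

V1 and V4 are adjacent, so at least 2 colors are needed.
2 colors suffice: V1=2, V2=2, V3=2, V4=1, V5=2, V6=1. Every edge joins two different colors.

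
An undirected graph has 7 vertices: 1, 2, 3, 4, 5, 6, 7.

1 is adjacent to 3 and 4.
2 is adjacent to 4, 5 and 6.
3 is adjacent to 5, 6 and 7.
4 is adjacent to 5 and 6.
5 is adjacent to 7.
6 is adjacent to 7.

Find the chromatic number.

2, 4, 5 are pairwise adjacent, so at least 3 colors are needed.
A valid assignment using 3 colors: 1=b, 2=c, 3=a, 4=a, 5=b, 6=b, 7=c. Each edge has distinct colors on its endpoints.

3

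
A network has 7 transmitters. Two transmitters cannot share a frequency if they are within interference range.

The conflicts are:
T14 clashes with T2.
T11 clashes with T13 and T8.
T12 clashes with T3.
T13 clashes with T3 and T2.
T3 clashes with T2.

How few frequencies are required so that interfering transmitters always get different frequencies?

T13, T3, T2 all conflict with each other, so at least 3 frequencies are needed.
A valid assignment using 3 frequencies: T14=2, T11=1, T12=1, T13=2, T3=3, T2=1, T8=2. Each listed conflict is separated.

3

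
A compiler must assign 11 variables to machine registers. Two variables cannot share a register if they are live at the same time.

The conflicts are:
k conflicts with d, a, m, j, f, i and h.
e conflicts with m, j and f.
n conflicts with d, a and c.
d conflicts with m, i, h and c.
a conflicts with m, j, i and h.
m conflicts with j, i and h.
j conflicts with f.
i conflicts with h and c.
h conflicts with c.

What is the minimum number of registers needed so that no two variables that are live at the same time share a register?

k, d, m, i, h all conflict with each other, so at least 5 registers are needed.
5 registers suffice: register 1 → {m, f, c}; register 2 → {k, e, n}; register 3 → {j, i}; register 4 → {d, a}; register 5 → {h}. No two conflicting variables share a register.

5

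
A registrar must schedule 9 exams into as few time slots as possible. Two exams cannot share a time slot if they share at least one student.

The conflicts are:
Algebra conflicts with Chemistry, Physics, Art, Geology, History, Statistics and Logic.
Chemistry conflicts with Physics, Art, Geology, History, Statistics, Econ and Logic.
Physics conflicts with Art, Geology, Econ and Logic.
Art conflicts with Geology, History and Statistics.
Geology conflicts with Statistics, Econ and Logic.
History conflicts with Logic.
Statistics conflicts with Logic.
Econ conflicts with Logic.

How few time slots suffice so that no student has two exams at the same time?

5

Algebra, Chemistry, Geology, Statistics, Logic all conflict with each other, so at least 5 time slots are needed.
Using 5 time slots: Algebra=2, Chemistry=1, Physics=5, Art=3, Geology=4, History=4, Statistics=5, Econ=2, Logic=3. Every pair that conflicts lands in different time slots.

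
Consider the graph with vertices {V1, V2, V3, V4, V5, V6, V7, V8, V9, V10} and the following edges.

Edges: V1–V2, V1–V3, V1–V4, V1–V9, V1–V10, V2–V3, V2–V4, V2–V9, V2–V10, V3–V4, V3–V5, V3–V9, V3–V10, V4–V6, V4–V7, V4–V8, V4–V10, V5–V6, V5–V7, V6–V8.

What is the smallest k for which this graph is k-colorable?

V1, V2, V3, V4, V10 form a clique, so at least 5 colors are needed.
5 colors suffice: color 1 → {V4, V5, V9}; color 2 → {V3, V6, V7}; color 3 → {V2, V8}; color 4 → {V1}; color 5 → {V10}. Each edge has distinct colors on its endpoints.

5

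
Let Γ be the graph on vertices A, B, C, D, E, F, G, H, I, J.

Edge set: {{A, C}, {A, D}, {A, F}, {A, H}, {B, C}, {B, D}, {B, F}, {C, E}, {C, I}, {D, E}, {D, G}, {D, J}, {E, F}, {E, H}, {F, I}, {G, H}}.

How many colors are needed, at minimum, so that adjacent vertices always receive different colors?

2

G and H are adjacent, so at least 2 colors are needed.
2 colors suffice: A=2, B=2, C=1, D=1, E=2, F=1, G=2, H=1, I=2, J=2. No two adjacent vertices share a color.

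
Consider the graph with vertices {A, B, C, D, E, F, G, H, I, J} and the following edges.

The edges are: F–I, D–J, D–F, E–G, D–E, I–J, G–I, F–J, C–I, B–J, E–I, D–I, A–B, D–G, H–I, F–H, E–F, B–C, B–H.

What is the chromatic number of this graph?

4

D, E, F, I are pairwise adjacent (a clique of size 4), so at least 4 colors are needed.
4 colors suffice: color 1 → {B, I}; color 2 → {A, C, F, G}; color 3 → {D, H}; color 4 → {E, J}. Every edge joins two different colors.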